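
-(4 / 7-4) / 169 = 24 / 1183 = 0.02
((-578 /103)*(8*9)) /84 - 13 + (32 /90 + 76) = 1899511 /32445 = 58.55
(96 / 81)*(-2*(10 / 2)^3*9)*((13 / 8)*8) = -104000 / 3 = -34666.67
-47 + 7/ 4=-181/ 4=-45.25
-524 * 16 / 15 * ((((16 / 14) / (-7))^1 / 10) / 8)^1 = 4192 / 3675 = 1.14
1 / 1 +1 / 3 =4 / 3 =1.33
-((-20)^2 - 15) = -385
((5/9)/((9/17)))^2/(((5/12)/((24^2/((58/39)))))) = 2404480/2349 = 1023.62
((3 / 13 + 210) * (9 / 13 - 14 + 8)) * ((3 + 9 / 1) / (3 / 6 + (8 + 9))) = -4525848 / 5915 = -765.15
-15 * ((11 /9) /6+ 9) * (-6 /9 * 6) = 4970 /9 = 552.22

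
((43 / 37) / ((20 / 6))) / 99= 43 / 12210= 0.00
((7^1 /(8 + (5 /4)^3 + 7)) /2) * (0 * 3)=0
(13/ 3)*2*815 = 21190/ 3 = 7063.33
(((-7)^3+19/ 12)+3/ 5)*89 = -30332.68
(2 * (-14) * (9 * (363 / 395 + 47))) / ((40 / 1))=-596232 / 1975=-301.89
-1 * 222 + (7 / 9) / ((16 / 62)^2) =-210.32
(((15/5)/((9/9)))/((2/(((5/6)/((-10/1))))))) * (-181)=181/8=22.62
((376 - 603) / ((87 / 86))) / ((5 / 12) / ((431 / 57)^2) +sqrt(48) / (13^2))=747806878461841640 / 744256535244387 - 7286182880555992192 * sqrt(3) / 2232769605733161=-4647.42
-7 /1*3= -21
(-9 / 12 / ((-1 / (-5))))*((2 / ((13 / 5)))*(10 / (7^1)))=-375 / 91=-4.12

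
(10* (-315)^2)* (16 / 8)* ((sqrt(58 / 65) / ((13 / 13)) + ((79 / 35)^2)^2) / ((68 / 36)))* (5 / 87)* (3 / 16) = 4465125* sqrt(3770) / 25636 + 28394609049 / 96628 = 304549.22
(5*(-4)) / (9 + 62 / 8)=-80 / 67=-1.19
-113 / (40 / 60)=-339 / 2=-169.50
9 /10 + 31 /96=587 /480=1.22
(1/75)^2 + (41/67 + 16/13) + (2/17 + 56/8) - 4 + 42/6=996185432/83289375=11.96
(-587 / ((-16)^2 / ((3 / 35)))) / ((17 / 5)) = -1761 / 30464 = -0.06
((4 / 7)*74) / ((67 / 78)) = 23088 / 469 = 49.23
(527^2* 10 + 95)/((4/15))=41660775/4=10415193.75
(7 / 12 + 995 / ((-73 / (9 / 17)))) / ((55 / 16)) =-395092 / 204765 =-1.93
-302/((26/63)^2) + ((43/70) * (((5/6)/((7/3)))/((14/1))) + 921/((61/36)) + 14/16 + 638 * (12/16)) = -5305405375/7071974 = -750.20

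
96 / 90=16 / 15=1.07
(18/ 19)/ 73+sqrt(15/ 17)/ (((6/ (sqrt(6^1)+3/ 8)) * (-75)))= -sqrt(170)/ 2550 - sqrt(255)/ 20400+18/ 1387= 0.01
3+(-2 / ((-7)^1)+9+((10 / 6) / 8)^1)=2099 / 168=12.49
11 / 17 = 0.65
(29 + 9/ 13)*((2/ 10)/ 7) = 386/ 455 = 0.85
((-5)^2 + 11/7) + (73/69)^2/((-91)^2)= 1047606247/39425841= 26.57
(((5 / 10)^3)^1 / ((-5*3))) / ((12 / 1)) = -1 / 1440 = -0.00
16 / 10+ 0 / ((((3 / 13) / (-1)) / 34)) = 8 / 5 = 1.60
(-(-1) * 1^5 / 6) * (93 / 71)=31 / 142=0.22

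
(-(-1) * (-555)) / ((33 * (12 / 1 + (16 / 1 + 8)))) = -185 / 396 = -0.47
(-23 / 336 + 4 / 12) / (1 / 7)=89 / 48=1.85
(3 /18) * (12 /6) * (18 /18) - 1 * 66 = -197 /3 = -65.67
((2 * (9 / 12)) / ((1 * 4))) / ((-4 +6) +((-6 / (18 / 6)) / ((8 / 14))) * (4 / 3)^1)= -9 / 64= -0.14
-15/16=-0.94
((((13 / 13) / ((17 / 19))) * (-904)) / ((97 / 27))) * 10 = -2812.32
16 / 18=8 / 9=0.89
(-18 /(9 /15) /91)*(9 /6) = -45 /91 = -0.49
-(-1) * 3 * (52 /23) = 156 /23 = 6.78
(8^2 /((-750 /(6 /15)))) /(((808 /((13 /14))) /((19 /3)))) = -988 /3976875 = -0.00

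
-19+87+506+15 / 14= 8051 / 14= 575.07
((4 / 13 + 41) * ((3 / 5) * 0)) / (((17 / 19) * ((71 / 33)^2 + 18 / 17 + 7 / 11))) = 0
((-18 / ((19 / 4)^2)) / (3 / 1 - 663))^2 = 576 / 394221025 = 0.00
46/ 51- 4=-158/ 51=-3.10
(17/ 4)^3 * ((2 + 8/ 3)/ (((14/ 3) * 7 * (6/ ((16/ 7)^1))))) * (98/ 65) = 4913/ 780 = 6.30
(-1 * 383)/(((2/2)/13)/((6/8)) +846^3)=-0.00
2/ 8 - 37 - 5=-41.75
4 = 4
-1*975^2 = -950625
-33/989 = -0.03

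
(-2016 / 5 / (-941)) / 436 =504 / 512845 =0.00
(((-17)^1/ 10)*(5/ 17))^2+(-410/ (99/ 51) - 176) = -51079/ 132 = -386.96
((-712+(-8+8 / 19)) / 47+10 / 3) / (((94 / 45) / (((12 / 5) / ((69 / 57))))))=-11.37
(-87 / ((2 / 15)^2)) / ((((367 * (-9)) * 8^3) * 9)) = 725 / 2254848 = 0.00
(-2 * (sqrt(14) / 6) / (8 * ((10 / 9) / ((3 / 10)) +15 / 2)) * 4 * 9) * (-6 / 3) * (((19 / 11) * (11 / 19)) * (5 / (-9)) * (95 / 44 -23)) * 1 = 8253 * sqrt(14) / 2662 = 11.60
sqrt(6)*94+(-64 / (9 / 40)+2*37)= -1894 / 9+94*sqrt(6)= 19.81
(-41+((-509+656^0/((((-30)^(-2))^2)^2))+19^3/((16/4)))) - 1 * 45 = 2624400004479/4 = 656100001119.75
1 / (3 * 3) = 1 / 9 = 0.11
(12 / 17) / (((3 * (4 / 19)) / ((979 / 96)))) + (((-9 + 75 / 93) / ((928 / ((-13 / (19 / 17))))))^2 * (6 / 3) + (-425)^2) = 344042461014681583 / 1904612942208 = 180636.42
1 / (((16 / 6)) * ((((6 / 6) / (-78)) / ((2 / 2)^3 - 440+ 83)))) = 10413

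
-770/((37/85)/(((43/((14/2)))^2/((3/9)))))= -51864450/259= -200248.84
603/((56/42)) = 1809/4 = 452.25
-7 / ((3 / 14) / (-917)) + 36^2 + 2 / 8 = 375019 / 12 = 31251.58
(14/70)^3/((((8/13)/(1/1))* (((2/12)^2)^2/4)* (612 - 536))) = 2106/2375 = 0.89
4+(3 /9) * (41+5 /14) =249 /14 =17.79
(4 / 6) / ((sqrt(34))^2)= 1 / 51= 0.02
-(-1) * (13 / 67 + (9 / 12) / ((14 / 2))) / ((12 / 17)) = 9605 / 22512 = 0.43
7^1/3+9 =34/3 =11.33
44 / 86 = 22 / 43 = 0.51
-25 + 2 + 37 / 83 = -1872 / 83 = -22.55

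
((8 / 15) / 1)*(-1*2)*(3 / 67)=-16 / 335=-0.05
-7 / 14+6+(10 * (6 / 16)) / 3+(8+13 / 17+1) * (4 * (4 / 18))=9443 / 612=15.43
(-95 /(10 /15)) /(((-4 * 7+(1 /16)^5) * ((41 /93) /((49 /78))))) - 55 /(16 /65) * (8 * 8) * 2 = -149148805964280 /5216315897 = -28592.75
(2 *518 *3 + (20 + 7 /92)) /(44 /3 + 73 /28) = 6043443 /33373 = 181.09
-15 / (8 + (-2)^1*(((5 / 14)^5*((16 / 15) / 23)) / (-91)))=-1582967295 / 844249849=-1.87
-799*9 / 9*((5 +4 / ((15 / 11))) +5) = -10333.73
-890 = -890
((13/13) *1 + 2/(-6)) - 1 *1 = -0.33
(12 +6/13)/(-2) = -6.23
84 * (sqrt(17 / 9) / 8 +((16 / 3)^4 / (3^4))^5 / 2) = 7 * sqrt(17) / 2 +16924961474604808445886464 / 4052555153018976267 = 4176382.39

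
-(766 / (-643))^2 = -586756 / 413449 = -1.42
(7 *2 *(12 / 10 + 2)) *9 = 2016 / 5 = 403.20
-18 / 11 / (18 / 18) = -18 / 11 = -1.64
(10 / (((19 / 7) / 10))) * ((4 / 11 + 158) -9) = 1150100 / 209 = 5502.87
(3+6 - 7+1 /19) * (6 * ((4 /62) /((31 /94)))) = 43992 /18259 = 2.41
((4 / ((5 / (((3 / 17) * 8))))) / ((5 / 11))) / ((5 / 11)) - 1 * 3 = 5241 / 2125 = 2.47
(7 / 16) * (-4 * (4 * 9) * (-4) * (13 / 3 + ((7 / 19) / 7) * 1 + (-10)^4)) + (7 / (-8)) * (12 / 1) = 95801601 / 38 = 2521094.76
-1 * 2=-2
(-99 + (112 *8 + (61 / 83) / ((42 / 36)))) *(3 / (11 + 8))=1390269 / 11039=125.94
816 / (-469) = -816 / 469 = -1.74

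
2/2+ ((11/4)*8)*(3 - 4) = -21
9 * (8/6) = 12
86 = 86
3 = 3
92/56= 1.64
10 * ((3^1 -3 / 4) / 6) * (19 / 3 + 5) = 85 / 2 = 42.50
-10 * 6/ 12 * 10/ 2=-25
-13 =-13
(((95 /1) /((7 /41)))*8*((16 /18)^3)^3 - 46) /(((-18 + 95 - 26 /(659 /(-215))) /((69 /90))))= 13.42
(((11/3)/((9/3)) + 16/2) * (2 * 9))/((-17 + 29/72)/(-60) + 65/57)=2725056/23261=117.15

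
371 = 371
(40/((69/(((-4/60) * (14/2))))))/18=-0.02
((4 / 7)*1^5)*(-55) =-220 / 7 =-31.43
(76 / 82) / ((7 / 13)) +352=101518 / 287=353.72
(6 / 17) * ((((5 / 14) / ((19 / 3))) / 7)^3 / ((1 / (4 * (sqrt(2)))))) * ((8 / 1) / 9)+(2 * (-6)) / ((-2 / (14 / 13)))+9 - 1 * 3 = 9000 * sqrt(2) / 13718226347+162 / 13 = 12.46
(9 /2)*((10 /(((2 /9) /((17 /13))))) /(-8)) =-33.10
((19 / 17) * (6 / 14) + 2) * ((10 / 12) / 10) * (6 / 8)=295 / 1904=0.15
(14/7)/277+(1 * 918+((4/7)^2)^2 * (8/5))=3053294736/3325385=918.18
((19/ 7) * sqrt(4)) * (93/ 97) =3534/ 679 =5.20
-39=-39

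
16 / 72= 2 / 9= 0.22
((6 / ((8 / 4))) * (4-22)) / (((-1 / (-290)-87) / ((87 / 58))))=23490 / 25229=0.93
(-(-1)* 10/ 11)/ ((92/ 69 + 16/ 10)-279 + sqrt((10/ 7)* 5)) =-4348050/ 1320263087-11250* sqrt(14)/ 1320263087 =-0.00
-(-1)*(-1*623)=-623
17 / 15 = 1.13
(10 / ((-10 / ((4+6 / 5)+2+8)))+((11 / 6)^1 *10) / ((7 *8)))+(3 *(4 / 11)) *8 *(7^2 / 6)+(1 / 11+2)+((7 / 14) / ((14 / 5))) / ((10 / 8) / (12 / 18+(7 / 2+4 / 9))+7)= 93229357 / 1593240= 58.52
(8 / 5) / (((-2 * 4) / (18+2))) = -4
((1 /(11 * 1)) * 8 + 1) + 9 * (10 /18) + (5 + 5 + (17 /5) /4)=3867 /220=17.58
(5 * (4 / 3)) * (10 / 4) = 50 / 3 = 16.67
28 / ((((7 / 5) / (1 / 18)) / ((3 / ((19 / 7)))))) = 1.23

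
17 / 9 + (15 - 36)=-172 / 9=-19.11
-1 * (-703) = 703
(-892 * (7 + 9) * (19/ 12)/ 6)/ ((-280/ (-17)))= -228.66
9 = 9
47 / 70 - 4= -233 / 70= -3.33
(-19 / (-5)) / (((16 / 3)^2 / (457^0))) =171 / 1280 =0.13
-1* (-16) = 16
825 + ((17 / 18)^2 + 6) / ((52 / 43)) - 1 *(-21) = 14349427 / 16848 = 851.70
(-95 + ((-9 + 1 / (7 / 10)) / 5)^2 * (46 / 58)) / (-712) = 827567 / 6323450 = 0.13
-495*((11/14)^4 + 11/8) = -33394185/38416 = -869.28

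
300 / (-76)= -75 / 19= -3.95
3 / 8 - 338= -2701 / 8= -337.62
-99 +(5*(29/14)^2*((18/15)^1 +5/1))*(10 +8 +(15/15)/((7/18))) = 904599/343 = 2637.31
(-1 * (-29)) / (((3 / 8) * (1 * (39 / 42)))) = 83.28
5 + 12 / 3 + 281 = 290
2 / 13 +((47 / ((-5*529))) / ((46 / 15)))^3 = 28818406141535 / 187319876792152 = 0.15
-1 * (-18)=18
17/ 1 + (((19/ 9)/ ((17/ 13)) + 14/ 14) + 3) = 3460/ 153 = 22.61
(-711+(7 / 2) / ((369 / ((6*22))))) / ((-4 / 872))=19031182 / 123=154725.06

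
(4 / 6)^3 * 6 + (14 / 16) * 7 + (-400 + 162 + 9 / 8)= -8243 / 36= -228.97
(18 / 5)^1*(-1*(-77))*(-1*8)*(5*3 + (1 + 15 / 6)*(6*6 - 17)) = -903672 / 5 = -180734.40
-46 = -46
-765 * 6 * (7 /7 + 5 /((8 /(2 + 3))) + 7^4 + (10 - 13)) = -44103015 /4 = -11025753.75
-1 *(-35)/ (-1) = -35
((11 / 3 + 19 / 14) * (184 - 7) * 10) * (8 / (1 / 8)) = 3983680 / 7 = 569097.14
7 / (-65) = -7 / 65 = -0.11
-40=-40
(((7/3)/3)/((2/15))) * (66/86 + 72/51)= 18585/1462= 12.71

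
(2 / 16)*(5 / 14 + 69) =8.67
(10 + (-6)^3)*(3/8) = -309/4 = -77.25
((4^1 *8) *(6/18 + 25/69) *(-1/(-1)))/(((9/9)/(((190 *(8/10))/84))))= 40.28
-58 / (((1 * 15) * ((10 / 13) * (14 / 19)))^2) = -1769261 / 2205000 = -0.80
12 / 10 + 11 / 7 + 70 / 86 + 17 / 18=122713 / 27090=4.53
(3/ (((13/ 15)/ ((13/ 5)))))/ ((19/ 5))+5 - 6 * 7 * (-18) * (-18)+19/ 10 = -2583759/ 190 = -13598.73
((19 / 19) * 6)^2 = 36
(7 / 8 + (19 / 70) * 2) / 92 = 397 / 25760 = 0.02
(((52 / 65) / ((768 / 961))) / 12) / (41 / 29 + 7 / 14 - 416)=-27869 / 138337920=-0.00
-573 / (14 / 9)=-5157 / 14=-368.36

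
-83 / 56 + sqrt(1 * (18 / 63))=-83 / 56 + sqrt(14) / 7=-0.95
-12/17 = -0.71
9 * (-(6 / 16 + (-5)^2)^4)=-15283635129 / 4096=-3731356.23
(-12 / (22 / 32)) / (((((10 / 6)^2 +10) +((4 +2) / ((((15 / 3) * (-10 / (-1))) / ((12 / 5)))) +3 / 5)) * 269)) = -0.00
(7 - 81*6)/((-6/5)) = 2395/6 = 399.17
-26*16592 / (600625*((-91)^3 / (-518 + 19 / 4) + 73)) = -885647776 / 1900469395625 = -0.00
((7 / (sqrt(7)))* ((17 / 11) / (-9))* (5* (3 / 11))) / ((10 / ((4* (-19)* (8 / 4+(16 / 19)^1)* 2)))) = 1224* sqrt(7) / 121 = 26.76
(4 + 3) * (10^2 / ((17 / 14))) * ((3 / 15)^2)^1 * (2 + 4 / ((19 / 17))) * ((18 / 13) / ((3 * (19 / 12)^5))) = 62036803584 / 10397139701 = 5.97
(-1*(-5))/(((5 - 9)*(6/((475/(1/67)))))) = -159125/24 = -6630.21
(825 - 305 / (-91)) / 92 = 18845 / 2093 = 9.00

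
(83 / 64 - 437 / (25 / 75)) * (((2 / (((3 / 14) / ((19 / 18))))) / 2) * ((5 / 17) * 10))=-278704825 / 14688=-18975.00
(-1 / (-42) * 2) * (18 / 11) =6 / 77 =0.08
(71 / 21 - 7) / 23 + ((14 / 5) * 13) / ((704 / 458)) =9998357 / 425040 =23.52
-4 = -4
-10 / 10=-1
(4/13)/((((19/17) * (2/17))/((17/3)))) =9826/741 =13.26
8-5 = 3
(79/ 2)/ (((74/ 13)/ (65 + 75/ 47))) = 1607255/ 3478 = 462.12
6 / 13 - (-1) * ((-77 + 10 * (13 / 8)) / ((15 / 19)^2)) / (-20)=138711 / 26000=5.34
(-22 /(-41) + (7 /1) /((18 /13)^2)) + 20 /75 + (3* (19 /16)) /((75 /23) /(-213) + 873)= 1688678655317 /378749157120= 4.46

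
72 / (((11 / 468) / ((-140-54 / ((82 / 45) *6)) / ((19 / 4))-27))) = -137243808 / 779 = -176179.47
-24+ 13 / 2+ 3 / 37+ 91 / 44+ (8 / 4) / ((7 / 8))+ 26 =147407 / 11396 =12.93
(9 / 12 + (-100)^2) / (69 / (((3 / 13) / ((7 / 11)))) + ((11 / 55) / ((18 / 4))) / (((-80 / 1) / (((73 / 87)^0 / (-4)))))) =792059400 / 15069611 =52.56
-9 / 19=-0.47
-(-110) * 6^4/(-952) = -17820/119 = -149.75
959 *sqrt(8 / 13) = 752.30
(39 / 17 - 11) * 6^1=-888 / 17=-52.24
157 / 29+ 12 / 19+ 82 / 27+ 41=745076 / 14877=50.08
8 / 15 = 0.53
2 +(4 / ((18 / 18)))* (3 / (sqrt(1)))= 14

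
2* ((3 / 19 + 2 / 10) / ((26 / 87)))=2958 / 1235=2.40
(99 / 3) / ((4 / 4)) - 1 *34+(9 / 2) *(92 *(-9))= -3727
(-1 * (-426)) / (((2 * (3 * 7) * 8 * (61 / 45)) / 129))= 412155 / 3416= 120.65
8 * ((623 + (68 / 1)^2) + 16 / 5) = 210008 / 5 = 42001.60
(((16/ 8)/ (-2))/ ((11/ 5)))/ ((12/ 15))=-0.57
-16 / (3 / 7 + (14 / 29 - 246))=3248 / 49753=0.07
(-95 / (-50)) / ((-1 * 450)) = -19 / 4500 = -0.00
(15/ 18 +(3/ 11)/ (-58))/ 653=0.00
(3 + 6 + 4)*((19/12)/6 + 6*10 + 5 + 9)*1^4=69511/72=965.43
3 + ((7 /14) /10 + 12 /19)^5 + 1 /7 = 182475616797093 /55464617600000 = 3.29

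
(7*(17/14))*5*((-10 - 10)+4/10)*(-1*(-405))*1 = -337365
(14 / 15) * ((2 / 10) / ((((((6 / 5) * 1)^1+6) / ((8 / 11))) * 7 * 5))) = 4 / 7425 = 0.00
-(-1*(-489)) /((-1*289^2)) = 489 /83521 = 0.01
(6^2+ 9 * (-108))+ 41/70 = -65479/70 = -935.41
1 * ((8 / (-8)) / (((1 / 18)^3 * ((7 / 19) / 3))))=-332424 / 7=-47489.14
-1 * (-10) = 10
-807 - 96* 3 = -1095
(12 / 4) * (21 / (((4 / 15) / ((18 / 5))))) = 1701 / 2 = 850.50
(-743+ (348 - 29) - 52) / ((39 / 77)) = -36652 / 39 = -939.79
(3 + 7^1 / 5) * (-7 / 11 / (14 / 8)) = -8 / 5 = -1.60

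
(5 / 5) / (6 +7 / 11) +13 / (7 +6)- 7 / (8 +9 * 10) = 1103 / 1022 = 1.08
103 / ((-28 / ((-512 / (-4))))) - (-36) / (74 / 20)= -461.13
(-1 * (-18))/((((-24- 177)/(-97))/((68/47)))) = 39576/3149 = 12.57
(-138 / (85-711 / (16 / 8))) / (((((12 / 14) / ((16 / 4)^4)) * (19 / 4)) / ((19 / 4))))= 82432 / 541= 152.37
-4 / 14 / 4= -1 / 14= -0.07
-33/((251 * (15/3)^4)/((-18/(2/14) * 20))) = 16632/31375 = 0.53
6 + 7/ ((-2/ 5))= -23/ 2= -11.50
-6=-6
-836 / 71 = -11.77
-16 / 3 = -5.33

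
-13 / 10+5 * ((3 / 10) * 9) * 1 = 12.20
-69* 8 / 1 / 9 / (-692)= 0.09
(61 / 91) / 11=61 / 1001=0.06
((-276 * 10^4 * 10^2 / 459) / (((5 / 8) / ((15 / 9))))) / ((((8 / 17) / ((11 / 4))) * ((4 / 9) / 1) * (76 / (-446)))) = 7052375000 / 57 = 123725877.19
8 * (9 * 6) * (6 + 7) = 5616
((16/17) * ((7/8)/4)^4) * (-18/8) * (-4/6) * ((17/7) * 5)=0.04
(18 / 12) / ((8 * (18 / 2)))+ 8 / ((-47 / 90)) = -34513 / 2256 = -15.30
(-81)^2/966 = 2187/322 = 6.79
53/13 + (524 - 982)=-5901/13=-453.92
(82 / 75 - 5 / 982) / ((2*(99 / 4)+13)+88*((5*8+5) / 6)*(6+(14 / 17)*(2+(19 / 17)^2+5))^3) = 9504699713358053 / 12070773223788097429125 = 0.00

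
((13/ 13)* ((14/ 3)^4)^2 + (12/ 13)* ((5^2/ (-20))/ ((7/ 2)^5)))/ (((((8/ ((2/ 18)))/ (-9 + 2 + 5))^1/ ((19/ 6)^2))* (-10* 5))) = 3637600971192593/ 2902876888275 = 1253.10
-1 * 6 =-6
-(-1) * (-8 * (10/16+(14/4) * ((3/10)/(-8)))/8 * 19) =-1501/160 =-9.38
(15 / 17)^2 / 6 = 75 / 578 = 0.13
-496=-496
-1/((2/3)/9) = -27/2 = -13.50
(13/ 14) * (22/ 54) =143/ 378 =0.38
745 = 745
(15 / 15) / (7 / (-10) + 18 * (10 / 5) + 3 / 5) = 10 / 359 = 0.03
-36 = -36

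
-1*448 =-448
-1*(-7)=7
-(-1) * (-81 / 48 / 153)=-3 / 272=-0.01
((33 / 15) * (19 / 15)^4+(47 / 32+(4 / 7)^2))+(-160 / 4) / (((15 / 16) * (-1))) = 19894723483 / 396900000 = 50.13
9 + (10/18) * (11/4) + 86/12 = 637/36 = 17.69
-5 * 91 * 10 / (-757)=4550 / 757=6.01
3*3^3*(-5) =-405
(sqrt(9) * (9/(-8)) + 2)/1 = -11/8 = -1.38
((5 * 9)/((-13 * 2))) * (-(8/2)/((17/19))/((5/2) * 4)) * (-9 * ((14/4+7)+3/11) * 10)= -1823715/2431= -750.19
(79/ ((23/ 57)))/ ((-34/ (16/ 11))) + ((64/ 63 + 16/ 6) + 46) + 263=82455887/ 270963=304.31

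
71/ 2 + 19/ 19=73/ 2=36.50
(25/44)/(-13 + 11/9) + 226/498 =471007/1161336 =0.41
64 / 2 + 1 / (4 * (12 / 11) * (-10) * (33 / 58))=23011 / 720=31.96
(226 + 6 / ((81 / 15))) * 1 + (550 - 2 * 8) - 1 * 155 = 5455 / 9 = 606.11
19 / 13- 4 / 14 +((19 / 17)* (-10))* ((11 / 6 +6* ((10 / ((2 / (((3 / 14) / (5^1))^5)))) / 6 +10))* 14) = -15399559019063 / 1591863000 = -9673.92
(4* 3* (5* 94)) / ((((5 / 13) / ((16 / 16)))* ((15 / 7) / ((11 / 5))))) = 376376 / 25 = 15055.04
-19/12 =-1.58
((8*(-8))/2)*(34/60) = -272/15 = -18.13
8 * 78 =624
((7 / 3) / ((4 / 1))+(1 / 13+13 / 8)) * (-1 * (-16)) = 1426 / 39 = 36.56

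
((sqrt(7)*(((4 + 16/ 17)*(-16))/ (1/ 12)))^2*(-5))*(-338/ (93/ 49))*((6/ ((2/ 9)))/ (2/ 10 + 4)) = 323098597785600/ 8959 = 36064136375.22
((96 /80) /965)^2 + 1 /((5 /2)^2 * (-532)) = -926437 /3096323125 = -0.00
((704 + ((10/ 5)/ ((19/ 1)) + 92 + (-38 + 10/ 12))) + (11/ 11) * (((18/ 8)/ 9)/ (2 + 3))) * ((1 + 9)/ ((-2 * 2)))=-865247/ 456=-1897.47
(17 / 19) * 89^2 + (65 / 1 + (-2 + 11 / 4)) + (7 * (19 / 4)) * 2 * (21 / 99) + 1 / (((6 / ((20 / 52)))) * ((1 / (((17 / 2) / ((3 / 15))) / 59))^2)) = 1626853171643 / 226989048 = 7167.10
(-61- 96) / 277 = -0.57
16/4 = 4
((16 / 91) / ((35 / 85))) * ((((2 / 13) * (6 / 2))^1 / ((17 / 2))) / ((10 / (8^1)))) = 768 / 41405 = 0.02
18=18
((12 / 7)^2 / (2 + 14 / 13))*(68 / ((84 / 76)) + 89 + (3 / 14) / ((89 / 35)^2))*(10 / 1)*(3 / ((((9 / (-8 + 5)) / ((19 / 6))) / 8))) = -98973071912 / 2716903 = -36428.64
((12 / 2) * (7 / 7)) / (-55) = -6 / 55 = -0.11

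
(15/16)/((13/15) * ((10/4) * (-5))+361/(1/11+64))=-10575/58664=-0.18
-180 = -180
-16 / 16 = -1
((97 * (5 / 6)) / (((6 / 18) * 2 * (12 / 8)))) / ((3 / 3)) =485 / 6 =80.83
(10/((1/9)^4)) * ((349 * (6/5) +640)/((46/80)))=120813683.48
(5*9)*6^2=1620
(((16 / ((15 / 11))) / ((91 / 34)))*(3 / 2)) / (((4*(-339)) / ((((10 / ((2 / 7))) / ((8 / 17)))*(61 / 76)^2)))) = -11829059 / 50909664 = -0.23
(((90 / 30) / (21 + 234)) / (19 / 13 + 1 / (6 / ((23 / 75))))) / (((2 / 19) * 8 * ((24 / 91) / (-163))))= -54956265 / 9627712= -5.71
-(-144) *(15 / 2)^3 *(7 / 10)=42525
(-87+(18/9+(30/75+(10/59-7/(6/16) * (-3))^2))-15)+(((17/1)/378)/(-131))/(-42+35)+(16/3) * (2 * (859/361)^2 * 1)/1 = 2449740515863067137/786229920095130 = 3115.81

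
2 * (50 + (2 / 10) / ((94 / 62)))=23562 / 235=100.26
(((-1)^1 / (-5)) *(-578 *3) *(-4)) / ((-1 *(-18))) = 1156 / 15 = 77.07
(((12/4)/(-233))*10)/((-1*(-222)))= -5/8621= -0.00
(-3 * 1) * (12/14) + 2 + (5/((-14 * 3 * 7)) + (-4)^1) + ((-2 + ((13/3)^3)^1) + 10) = 224333/2646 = 84.78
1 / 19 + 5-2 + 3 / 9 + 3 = 6.39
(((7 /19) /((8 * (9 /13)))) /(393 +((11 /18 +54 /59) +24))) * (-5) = -5369 /6756020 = -0.00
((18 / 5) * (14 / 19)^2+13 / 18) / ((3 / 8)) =347876 / 48735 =7.14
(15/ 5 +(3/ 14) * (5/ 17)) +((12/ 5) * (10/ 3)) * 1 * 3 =6441/ 238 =27.06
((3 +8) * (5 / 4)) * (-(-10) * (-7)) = -1925 / 2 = -962.50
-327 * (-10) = 3270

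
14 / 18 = 7 / 9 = 0.78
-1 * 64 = -64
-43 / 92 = -0.47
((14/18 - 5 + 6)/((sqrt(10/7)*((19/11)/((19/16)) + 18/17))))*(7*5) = 5236*sqrt(70)/2115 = 20.71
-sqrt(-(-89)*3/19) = -sqrt(5073)/19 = -3.75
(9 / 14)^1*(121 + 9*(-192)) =-14463 / 14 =-1033.07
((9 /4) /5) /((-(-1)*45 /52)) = 13 /25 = 0.52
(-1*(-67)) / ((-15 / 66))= -1474 / 5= -294.80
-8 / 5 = -1.60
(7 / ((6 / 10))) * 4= 140 / 3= 46.67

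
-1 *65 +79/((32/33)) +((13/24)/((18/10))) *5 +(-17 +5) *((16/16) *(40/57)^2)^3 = 16.54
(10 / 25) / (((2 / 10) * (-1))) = -2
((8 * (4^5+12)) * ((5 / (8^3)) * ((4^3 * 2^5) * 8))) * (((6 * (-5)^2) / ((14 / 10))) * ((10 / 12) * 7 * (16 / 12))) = 3315200000 / 3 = 1105066666.67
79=79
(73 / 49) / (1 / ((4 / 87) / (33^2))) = 292 / 4642407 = 0.00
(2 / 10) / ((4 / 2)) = 1 / 10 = 0.10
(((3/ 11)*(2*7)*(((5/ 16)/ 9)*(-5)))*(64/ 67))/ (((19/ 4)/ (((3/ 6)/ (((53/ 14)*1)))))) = -39200/ 2226477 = -0.02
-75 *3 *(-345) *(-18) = -1397250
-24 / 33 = -8 / 11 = -0.73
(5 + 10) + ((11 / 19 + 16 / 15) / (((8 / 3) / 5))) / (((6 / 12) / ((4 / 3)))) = 1324 / 57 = 23.23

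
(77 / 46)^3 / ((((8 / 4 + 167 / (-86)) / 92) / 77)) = 571486.11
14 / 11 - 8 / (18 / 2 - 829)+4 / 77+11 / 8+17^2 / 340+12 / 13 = 1471733 / 328328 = 4.48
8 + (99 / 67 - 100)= -6065 / 67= -90.52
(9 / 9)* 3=3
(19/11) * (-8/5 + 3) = 133/55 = 2.42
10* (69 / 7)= 690 / 7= 98.57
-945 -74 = -1019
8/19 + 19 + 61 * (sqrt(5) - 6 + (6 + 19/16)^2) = 61 * sqrt(5) + 13642015/4864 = 2941.09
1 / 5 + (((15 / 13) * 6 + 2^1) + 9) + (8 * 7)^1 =4818 / 65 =74.12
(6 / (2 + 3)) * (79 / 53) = 474 / 265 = 1.79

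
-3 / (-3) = 1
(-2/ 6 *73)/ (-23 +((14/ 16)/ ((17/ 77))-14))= 9928/ 13479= 0.74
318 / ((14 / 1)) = 159 / 7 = 22.71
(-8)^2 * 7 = 448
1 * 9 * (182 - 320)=-1242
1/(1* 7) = 1/7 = 0.14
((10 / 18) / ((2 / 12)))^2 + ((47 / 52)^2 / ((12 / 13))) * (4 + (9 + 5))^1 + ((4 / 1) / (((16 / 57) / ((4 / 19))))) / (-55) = 5557133 / 205920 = 26.99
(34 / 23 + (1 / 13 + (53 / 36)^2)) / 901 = 1442531 / 349141104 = 0.00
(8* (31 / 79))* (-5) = -1240 / 79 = -15.70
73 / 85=0.86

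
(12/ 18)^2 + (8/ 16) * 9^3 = 6569/ 18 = 364.94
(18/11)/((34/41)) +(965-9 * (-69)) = 296951/187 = 1587.97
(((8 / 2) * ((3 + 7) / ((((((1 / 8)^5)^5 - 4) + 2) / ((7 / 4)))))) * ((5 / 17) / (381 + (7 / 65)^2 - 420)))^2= 31209647597146423249724680829670382795643026407424000000 / 447694221701295802060830403947586280397876194463180329889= 0.07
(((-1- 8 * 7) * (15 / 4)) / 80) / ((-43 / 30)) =2565 / 1376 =1.86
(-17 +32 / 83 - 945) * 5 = -4808.07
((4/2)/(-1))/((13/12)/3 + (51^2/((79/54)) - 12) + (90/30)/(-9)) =-5688/5022295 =-0.00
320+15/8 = 2575/8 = 321.88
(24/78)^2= 16/169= 0.09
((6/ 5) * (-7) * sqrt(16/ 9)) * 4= -44.80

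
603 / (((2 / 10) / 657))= 1980855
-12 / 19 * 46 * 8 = -4416 / 19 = -232.42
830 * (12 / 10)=996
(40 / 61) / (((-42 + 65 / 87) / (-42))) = 146160 / 218929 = 0.67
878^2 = 770884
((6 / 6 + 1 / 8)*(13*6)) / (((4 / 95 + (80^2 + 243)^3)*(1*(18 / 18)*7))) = 0.00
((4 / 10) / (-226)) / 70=-1 / 39550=-0.00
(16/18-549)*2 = -9866/9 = -1096.22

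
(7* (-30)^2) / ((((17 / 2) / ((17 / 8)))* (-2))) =-1575 / 2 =-787.50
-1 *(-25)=25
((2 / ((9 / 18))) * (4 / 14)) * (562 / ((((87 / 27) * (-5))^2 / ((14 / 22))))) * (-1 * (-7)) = 2549232 / 231275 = 11.02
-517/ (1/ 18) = -9306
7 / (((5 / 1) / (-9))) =-63 / 5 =-12.60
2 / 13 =0.15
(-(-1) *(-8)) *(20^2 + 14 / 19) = -60912 / 19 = -3205.89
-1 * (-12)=12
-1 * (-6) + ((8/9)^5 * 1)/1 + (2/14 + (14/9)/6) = 2875646/413343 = 6.96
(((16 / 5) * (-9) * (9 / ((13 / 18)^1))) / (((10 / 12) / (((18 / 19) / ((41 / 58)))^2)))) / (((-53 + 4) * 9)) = 16950684672 / 9663942925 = 1.75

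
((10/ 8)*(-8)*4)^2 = 1600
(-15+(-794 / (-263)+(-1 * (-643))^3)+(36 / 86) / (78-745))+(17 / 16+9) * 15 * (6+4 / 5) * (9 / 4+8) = 64172668859928245 / 241379296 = 265858215.36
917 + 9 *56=1421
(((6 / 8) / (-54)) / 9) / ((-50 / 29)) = 29 / 32400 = 0.00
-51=-51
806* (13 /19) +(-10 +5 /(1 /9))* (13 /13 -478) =-306727 /19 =-16143.53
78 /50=39 /25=1.56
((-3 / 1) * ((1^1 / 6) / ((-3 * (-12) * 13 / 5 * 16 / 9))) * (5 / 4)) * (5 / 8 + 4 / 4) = -25 / 4096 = -0.01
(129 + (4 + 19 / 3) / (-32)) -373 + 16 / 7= -162649 / 672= -242.04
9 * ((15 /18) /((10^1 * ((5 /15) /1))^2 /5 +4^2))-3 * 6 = -5769 /328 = -17.59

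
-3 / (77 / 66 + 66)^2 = -108 / 162409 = -0.00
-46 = -46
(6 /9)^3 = 8 /27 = 0.30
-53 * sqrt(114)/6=-94.31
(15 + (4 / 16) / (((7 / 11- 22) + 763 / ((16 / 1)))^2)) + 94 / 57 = 20370431269 / 1223487273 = 16.65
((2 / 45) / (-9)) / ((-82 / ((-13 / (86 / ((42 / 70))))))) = -13 / 2380050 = -0.00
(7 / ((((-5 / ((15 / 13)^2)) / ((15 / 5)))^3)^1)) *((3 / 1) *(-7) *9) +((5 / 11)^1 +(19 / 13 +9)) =36385425748 / 53094899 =685.29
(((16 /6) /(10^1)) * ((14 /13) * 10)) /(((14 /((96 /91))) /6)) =1536 /1183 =1.30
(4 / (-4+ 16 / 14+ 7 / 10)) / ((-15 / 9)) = 168 / 151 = 1.11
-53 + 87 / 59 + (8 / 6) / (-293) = -2672396 / 51861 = -51.53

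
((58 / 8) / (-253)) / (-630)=29 / 637560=0.00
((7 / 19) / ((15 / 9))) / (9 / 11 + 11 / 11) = 231 / 1900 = 0.12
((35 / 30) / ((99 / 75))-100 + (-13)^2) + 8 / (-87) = 69.79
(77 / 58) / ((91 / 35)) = 385 / 754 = 0.51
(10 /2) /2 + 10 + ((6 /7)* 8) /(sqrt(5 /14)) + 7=48* sqrt(70) /35 + 39 /2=30.97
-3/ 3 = -1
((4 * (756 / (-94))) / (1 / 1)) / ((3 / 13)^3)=-123032 / 47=-2617.70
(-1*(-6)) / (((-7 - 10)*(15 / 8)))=-16 / 85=-0.19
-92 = -92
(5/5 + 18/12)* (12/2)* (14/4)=105/2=52.50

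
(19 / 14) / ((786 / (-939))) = -5947 / 3668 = -1.62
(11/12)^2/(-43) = -121/6192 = -0.02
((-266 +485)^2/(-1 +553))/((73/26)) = 2847/92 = 30.95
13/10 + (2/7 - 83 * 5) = -28939/70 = -413.41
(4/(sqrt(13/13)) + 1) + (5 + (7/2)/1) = 27/2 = 13.50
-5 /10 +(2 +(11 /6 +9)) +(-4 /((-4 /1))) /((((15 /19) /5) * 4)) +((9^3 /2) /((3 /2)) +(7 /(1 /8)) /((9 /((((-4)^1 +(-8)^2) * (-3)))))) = -10357 /12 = -863.08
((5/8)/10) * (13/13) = 1/16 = 0.06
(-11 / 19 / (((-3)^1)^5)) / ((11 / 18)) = 2 / 513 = 0.00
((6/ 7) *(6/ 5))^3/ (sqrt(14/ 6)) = 46656 *sqrt(21)/ 300125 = 0.71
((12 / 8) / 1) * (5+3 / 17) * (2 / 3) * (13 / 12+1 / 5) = 1694 / 255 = 6.64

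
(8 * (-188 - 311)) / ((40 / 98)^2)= -1198099 / 50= -23961.98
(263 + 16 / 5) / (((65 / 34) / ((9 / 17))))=23958 / 325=73.72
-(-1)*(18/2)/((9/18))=18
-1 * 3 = -3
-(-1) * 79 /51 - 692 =-35213 /51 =-690.45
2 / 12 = 1 / 6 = 0.17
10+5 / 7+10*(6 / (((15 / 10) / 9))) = 2595 / 7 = 370.71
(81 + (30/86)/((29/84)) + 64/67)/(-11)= -6931697/919039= -7.54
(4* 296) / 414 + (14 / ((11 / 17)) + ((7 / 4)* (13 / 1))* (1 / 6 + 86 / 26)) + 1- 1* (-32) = 136.54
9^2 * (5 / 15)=27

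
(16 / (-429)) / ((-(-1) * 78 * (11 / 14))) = -112 / 184041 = -0.00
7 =7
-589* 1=-589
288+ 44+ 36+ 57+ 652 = 1077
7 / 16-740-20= -12153 / 16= -759.56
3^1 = 3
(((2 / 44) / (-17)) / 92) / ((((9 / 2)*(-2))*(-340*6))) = -1 / 631730880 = -0.00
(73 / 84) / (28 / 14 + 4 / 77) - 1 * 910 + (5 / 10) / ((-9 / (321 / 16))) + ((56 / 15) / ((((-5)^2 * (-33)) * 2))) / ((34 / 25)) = -910.69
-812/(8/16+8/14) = -11368/15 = -757.87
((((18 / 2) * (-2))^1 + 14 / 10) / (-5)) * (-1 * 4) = -13.28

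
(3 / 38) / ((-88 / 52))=-39 / 836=-0.05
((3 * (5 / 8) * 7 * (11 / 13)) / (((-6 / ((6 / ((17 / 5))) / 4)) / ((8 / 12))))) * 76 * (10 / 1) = -182875 / 442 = -413.74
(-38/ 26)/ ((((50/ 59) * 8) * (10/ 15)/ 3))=-10089/ 10400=-0.97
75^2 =5625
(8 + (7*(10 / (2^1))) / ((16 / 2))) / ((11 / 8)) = 9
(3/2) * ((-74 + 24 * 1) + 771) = 2163/2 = 1081.50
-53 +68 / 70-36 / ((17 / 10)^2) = -652269 / 10115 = -64.49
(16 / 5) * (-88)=-1408 / 5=-281.60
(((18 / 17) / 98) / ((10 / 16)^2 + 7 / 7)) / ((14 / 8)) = 2304 / 518959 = 0.00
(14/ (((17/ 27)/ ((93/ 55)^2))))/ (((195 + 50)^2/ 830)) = 77529636/ 88193875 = 0.88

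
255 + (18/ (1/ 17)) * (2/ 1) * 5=3315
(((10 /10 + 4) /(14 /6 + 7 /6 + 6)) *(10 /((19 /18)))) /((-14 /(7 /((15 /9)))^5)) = -465.46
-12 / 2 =-6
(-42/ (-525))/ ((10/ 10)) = 0.08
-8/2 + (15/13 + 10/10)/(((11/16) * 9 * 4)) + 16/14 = -24956/9009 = -2.77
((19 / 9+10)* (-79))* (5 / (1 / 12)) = -172220 / 3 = -57406.67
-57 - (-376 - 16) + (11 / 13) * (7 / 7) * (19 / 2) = 343.04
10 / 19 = 0.53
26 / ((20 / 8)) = 52 / 5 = 10.40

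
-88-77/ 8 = -97.62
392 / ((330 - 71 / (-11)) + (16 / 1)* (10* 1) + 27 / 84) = 120736 / 153007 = 0.79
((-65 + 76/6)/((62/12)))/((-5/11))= 3454/155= 22.28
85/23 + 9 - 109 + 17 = -1824/23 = -79.30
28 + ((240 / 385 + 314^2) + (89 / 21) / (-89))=3254611 / 33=98624.58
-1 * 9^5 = -59049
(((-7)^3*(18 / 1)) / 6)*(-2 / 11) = 2058 / 11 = 187.09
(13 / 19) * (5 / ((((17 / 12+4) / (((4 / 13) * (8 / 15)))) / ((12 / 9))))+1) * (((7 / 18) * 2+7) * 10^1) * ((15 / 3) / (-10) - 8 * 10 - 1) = -34766270 / 6669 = -5213.12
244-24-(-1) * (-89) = 131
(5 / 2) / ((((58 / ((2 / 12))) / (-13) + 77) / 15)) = 975 / 1306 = 0.75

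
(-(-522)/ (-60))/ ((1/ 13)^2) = -14703/ 10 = -1470.30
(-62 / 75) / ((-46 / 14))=434 / 1725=0.25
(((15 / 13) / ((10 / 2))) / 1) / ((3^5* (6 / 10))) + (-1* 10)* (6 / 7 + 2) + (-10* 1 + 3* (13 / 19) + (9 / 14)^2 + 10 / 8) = -205012949 / 5882058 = -34.85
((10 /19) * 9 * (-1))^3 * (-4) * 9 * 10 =262440000 /6859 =38262.14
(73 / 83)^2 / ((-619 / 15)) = -0.02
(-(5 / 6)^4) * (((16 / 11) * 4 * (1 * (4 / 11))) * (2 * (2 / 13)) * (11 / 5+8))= -136000 / 42471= -3.20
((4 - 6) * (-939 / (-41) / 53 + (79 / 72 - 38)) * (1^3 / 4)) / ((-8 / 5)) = -28530265 / 2503296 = -11.40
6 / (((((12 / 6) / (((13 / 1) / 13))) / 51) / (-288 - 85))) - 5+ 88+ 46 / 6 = -170935 / 3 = -56978.33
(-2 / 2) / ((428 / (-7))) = 7 / 428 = 0.02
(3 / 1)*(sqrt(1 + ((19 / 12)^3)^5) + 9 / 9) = 3 + sqrt(45589602154348154001) / 71663616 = 97.22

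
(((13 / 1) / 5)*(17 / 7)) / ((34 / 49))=91 / 10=9.10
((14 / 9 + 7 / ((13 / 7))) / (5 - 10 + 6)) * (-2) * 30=-319.49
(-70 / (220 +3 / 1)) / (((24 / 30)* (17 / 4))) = -0.09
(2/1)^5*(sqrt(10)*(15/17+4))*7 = 18592*sqrt(10)/17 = 3458.42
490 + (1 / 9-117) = 3358 / 9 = 373.11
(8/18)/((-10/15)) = -2/3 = -0.67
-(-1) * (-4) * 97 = -388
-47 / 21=-2.24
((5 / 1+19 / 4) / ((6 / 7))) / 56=13 / 64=0.20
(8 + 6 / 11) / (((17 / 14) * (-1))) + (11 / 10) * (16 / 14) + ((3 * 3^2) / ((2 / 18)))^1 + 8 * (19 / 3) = 5652649 / 19635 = 287.89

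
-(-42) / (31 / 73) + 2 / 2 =3097 / 31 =99.90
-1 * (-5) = 5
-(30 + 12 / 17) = -522 / 17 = -30.71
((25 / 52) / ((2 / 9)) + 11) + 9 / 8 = 14.29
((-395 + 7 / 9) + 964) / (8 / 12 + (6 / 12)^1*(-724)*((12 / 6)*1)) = -0.79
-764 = -764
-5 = -5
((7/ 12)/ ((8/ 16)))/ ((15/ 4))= 14/ 45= 0.31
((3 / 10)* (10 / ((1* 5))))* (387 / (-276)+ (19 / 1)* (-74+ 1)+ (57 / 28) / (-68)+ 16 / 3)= -36341197 / 43792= -829.86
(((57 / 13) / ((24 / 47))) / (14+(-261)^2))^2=797449 / 50211962881600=0.00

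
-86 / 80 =-43 / 40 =-1.08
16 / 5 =3.20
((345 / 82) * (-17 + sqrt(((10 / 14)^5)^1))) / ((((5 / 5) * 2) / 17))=-99705 / 164 + 146625 * sqrt(35) / 56252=-592.54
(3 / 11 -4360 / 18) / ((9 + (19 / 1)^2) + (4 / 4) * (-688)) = 23953 / 31482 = 0.76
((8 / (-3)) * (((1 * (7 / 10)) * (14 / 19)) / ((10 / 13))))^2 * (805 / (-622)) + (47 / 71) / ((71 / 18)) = -2527726285102 / 636702874875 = -3.97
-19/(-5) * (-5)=-19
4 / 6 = 0.67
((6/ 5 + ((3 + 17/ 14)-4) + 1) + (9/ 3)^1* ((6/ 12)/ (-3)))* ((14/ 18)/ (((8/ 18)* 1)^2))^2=29.68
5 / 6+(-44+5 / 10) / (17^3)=12152 / 14739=0.82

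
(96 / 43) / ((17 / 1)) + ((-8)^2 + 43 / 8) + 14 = 488345 / 5848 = 83.51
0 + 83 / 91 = 83 / 91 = 0.91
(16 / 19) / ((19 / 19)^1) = 16 / 19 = 0.84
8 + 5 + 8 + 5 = 26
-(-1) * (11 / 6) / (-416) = -11 / 2496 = -0.00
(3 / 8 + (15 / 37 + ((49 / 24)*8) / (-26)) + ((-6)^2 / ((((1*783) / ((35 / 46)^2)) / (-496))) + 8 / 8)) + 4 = -1425608143 / 177096504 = -8.05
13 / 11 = 1.18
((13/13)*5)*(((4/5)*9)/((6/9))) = 54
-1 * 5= -5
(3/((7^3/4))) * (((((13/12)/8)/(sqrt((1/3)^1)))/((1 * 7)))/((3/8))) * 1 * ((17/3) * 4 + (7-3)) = 1040 * sqrt(3)/21609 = 0.08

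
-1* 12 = -12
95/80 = 19/16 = 1.19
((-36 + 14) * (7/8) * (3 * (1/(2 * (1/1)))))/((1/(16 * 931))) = -430122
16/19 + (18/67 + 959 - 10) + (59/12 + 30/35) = 102214649/106932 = 955.88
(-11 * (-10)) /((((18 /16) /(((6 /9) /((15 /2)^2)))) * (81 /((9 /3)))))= 1408 /32805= 0.04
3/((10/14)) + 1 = 26/5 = 5.20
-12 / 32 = -3 / 8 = -0.38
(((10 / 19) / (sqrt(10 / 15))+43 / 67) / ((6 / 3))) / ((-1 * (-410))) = 43 / 54940+sqrt(6) / 3116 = 0.00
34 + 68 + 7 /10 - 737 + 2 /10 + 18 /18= -6331 /10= -633.10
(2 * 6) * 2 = 24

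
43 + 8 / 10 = 219 / 5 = 43.80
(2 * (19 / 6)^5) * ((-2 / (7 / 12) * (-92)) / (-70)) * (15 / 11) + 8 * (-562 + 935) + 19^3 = 86294902 / 14553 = 5929.70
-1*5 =-5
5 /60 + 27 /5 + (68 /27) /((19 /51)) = 12.24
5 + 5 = 10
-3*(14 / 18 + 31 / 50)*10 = -629 / 15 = -41.93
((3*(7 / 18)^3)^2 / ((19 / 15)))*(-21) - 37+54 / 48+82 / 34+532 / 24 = -1602143371 / 135628992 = -11.81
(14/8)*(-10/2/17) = -35/68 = -0.51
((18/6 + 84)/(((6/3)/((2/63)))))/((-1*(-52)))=29/1092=0.03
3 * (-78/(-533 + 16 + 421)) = 39/16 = 2.44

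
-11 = -11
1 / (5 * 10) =1 / 50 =0.02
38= 38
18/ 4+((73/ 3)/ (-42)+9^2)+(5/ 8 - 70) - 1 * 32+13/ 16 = -15767/ 1008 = -15.64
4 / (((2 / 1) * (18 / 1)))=1 / 9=0.11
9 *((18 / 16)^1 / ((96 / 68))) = 459 / 64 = 7.17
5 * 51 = 255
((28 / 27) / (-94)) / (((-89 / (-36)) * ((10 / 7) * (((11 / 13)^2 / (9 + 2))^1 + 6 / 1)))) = -33124 / 64313625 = -0.00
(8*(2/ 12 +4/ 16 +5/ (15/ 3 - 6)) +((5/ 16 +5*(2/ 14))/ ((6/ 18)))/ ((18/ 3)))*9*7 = -72885/ 32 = -2277.66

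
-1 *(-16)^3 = 4096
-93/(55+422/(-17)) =-527/171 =-3.08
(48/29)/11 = 48/319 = 0.15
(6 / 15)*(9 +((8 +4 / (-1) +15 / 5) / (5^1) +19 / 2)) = 199 / 25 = 7.96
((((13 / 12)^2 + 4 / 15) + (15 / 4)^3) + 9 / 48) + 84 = 398483 / 2880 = 138.36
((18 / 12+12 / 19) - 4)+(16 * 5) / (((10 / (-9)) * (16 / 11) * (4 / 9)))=-17213 / 152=-113.24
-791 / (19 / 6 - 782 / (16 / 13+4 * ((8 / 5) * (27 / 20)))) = 3806292 / 365987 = 10.40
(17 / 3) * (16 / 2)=136 / 3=45.33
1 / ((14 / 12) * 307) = 6 / 2149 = 0.00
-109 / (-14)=109 / 14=7.79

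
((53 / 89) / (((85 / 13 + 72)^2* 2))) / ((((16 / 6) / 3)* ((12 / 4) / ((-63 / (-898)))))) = 1692873 / 1333023513632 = 0.00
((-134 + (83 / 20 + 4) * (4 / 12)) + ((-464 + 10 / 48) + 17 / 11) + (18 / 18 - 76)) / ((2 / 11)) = -294153 / 80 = -3676.91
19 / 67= 0.28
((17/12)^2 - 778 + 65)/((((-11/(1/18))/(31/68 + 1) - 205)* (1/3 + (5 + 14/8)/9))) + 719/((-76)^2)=157403033/76815024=2.05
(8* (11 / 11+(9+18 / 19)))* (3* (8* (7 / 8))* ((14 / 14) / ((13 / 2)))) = 5376 / 19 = 282.95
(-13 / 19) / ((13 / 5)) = -5 / 19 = -0.26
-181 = -181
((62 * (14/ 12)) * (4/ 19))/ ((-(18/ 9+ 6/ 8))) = -3472/ 627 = -5.54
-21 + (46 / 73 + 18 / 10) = -6778 / 365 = -18.57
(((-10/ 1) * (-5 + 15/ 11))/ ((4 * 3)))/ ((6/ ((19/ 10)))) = 0.96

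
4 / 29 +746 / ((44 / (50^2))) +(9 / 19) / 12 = 42386.54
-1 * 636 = -636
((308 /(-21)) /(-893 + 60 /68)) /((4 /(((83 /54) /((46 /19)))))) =294899 /113017032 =0.00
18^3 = 5832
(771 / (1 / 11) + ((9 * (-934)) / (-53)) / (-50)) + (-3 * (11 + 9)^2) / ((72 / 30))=10570622 / 1325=7977.83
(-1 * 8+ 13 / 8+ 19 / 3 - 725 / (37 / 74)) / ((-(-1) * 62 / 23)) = -800423 / 1488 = -537.92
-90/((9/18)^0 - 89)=45/44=1.02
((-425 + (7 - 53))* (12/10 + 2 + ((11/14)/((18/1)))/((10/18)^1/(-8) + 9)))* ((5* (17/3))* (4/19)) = -770017176/85519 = -9004.05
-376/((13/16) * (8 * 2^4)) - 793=-10356/13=-796.62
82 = 82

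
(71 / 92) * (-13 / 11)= -923 / 1012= -0.91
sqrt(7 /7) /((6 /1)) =1 /6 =0.17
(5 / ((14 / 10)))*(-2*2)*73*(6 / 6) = -7300 / 7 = -1042.86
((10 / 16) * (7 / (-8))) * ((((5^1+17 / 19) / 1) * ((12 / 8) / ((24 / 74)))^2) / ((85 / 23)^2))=-35485849 / 7028480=-5.05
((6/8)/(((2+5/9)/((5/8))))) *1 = 135/736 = 0.18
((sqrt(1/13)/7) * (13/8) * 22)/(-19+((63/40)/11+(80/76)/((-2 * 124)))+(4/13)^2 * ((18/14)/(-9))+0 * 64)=-120444610 * sqrt(13)/5786689599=-0.08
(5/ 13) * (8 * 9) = 360/ 13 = 27.69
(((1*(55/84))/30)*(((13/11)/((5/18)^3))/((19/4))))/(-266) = -0.00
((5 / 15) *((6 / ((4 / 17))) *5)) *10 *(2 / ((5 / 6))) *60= 61200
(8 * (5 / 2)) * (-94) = -1880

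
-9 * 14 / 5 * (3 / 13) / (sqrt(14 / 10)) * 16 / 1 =-864 * sqrt(35) / 65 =-78.64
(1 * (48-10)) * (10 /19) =20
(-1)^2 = 1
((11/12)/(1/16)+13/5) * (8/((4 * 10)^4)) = 259/4800000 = 0.00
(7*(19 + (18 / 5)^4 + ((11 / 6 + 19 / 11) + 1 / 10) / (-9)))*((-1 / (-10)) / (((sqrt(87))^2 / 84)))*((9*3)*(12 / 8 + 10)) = 39027161369 / 996875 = 39149.50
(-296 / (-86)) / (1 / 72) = 10656 / 43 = 247.81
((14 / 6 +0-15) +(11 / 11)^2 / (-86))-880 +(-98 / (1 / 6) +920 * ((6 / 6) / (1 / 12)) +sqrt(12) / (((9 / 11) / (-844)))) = 2466305 / 258-18568 * sqrt(3) / 9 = 5985.91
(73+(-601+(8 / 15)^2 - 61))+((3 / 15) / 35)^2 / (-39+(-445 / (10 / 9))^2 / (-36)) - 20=-4021787860523 / 6607006875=-608.72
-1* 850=-850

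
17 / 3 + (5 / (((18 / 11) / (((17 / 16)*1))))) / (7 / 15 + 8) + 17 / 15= 437903 / 60960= 7.18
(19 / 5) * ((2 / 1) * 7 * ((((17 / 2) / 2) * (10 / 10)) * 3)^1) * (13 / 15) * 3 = 88179 / 50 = 1763.58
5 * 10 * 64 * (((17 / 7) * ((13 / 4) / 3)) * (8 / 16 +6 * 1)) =1149200 / 21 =54723.81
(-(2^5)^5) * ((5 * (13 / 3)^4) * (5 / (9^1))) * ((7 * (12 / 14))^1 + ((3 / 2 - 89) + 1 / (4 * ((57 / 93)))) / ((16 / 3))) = 1567423293030400 / 4617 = 339489558811.00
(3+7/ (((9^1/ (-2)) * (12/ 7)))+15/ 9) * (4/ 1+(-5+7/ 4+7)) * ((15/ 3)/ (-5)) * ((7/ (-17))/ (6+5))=44051/ 40392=1.09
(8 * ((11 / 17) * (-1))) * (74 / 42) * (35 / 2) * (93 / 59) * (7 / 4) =-441595 / 1003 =-440.27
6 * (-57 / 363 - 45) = -32784 / 121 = -270.94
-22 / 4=-11 / 2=-5.50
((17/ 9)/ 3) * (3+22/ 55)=289/ 135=2.14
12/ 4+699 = 702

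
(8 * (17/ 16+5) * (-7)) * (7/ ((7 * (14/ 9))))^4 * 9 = -5727753/ 10976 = -521.84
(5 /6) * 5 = 25 /6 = 4.17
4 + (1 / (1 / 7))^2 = 53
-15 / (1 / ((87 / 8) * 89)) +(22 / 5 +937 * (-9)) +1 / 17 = -15603733 / 680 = -22946.67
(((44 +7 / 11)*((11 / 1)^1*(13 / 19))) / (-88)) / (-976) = 6383 / 1631872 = 0.00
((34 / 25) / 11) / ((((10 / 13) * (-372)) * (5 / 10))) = -221 / 255750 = -0.00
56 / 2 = 28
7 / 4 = 1.75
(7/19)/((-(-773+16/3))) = 0.00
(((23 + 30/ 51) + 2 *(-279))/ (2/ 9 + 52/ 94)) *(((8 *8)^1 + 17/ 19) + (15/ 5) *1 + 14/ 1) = -56441.50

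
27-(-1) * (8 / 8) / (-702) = 18953 / 702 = 27.00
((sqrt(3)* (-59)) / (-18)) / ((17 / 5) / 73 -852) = -21535* sqrt(3) / 5597334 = -0.01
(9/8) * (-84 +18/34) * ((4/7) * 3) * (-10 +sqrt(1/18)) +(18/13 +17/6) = 14981221/9282- 12771 * sqrt(2)/476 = 1576.06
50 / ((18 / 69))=575 / 3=191.67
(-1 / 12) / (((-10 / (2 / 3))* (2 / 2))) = 1 / 180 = 0.01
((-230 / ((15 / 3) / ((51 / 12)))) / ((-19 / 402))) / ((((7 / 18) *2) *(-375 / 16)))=-3772368 / 16625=-226.91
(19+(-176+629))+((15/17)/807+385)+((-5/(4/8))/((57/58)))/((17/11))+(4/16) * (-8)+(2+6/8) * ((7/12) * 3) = 3558458417/4170576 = 853.23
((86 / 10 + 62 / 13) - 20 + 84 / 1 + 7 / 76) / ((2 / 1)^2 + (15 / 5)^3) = 382659 / 153140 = 2.50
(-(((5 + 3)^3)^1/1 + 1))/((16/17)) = -8721/16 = -545.06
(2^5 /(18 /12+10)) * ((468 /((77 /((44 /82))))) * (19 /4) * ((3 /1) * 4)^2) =40974336 /6601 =6207.29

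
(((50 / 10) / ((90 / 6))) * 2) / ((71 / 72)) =48 / 71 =0.68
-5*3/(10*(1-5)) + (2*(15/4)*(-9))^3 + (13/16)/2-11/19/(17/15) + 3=-3178770697/10336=-307543.60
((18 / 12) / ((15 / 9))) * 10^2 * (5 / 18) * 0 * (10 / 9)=0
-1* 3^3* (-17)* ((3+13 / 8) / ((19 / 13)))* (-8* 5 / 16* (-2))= 7262.47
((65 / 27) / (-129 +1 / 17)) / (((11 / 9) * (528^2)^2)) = -1105 / 5621991437500416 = -0.00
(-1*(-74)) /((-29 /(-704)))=52096 /29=1796.41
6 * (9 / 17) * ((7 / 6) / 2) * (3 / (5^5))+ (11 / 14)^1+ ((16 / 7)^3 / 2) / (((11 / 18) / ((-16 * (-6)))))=938.75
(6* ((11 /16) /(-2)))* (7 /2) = -231 /32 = -7.22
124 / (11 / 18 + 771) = 2232 / 13889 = 0.16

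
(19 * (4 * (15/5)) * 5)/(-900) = -19/15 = -1.27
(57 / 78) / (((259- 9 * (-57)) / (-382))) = -3629 / 10036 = -0.36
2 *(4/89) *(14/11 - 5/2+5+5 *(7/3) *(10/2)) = 16396/2937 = 5.58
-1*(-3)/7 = 3/7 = 0.43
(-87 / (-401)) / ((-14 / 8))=-348 / 2807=-0.12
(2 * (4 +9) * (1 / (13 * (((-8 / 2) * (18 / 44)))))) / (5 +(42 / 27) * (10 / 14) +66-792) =0.00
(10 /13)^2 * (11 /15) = 220 /507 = 0.43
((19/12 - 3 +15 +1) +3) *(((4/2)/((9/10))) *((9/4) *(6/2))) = 1055/4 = 263.75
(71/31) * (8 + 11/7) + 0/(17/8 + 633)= 4757/217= 21.92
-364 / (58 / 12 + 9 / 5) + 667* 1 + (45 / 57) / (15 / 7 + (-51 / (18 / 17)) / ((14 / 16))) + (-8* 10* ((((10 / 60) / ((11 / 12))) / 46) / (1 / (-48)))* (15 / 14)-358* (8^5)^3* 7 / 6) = -29815870138917183743596940 / 2028933753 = -14695339409101536.96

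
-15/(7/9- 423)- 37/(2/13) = -240.46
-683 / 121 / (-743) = 683 / 89903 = 0.01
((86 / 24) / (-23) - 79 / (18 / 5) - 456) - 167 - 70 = -592103 / 828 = -715.10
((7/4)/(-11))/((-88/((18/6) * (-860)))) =-4515/968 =-4.66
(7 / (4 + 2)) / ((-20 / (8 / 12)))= -0.04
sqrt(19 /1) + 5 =sqrt(19) + 5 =9.36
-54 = -54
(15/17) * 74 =1110/17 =65.29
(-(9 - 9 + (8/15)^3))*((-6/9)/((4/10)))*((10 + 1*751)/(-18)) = -10.69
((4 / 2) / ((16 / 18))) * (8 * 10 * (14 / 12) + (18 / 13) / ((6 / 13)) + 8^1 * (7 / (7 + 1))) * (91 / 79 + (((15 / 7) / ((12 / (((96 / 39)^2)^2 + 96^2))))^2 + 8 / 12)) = 4008532540673001299845 / 6315387241982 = 634724742.46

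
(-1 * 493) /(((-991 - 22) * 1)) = 493 /1013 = 0.49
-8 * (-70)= 560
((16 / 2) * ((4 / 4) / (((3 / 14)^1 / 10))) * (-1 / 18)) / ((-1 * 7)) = 80 / 27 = 2.96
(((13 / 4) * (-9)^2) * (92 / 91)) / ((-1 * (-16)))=1863 / 112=16.63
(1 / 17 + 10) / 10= 171 / 170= 1.01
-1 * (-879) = 879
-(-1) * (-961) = -961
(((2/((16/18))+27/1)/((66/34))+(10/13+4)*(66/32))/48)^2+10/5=760265841/335036416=2.27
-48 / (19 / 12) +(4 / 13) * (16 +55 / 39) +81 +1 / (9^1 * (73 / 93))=39508226 / 703209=56.18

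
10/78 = 5/39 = 0.13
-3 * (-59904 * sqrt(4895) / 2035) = 179712 * sqrt(4895) / 2035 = 6178.58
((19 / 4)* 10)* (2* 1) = 95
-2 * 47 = -94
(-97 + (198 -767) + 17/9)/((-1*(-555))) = -5977/4995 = -1.20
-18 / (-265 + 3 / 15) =45 / 662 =0.07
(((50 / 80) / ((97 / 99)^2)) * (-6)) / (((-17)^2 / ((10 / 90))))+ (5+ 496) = 5449262469 / 10876804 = 501.00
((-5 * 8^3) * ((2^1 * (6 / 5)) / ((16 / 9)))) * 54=-186624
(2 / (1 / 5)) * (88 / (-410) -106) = -43548 / 41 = -1062.15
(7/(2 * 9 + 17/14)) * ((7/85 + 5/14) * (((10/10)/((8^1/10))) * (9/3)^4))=296541/18292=16.21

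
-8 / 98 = -4 / 49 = -0.08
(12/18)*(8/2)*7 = 56/3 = 18.67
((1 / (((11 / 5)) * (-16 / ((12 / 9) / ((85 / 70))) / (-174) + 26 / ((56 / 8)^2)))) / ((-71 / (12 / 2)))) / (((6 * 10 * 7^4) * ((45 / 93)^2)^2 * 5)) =-26782109 / 16913223731250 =-0.00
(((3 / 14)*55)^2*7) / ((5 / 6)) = 16335 / 14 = 1166.79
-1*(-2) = 2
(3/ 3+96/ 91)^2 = 34969/ 8281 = 4.22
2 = 2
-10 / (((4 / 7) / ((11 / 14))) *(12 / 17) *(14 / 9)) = -2805 / 224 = -12.52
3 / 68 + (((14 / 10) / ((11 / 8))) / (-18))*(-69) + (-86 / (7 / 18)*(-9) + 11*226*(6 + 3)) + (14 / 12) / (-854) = 29186683751 / 1197735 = 24368.23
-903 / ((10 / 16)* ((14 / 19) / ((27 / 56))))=-66177 / 70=-945.39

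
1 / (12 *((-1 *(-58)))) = 1 / 696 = 0.00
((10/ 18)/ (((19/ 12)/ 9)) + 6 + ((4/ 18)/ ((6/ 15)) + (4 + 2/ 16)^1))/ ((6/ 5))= 94655/ 8208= 11.53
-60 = -60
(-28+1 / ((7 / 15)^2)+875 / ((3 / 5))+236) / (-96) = -122813 / 7056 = -17.41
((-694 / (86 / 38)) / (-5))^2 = 173870596 / 46225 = 3761.40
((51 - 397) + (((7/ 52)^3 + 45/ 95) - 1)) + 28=-850953099/ 2671552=-318.52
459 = 459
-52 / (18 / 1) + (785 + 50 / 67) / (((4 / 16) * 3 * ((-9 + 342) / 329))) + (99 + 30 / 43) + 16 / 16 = 3260580584 / 2878119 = 1132.89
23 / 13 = 1.77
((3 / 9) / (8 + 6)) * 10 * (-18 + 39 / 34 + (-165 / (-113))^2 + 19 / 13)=-374170285 / 118521858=-3.16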